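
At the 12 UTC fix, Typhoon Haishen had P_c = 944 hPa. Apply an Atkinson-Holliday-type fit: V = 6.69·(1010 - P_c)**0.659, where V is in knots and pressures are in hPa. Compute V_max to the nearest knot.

106 kt

ΔP = 1010 − 944 = 66 hPa.
66^0.659 ≈ 15.815.
V ≈ 6.69 × 15.815 ≈ 105.8 kt.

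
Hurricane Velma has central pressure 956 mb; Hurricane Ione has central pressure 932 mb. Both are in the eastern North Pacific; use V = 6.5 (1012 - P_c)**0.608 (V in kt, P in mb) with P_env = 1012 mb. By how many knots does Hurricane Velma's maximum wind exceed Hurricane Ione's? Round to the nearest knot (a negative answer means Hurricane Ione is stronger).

Hurricane Velma: ΔP = 56; V ≈ 6.5 × 56^0.608 ≈ 75.13 kt.
Hurricane Ione: ΔP = 80; V ≈ 6.5 × 80^0.608 ≈ 93.32 kt.
Difference ≈ 75.13 − 93.32 = -18.19 → -18 kt.

-18 kt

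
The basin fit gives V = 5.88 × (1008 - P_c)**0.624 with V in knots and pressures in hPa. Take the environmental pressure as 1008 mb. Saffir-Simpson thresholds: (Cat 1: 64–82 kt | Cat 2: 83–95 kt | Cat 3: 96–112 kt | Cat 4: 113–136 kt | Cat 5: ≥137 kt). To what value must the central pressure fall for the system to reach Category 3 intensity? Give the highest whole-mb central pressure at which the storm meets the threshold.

Category 3 begins at V = 96 kt.
Required ΔP = (96/5.88)^(1/0.624) = 16.327^1.603 ≈ 87.85 mb.
P_c ≤ 1008 − 87.85 = 920.15, so the highest integer P_c is 920 mb.

920 mb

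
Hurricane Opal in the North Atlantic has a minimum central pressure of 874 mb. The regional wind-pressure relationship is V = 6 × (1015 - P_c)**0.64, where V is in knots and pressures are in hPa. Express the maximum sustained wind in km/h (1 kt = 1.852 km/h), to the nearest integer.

264 km/h

ΔP = 1015 − 874 = 141 mb.
V ≈ 6 × 141^0.64 = 6 × 23.741 ≈ 142.446 kt.
142.446 × 1.852 ≈ 263.81 km/h → 264 km/h.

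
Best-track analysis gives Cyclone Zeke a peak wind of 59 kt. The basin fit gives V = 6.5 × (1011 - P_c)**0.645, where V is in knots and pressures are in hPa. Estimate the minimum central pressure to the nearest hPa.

980 hPa

ΔP = (V / 6.5)^(1/0.645) = (59/6.5)^1.550.
59/6.5 = 9.077; 9.077^1.550 ≈ 30.56 hPa.
P_c = 1011 − 30.56 = 980.44 ≈ 980 hPa.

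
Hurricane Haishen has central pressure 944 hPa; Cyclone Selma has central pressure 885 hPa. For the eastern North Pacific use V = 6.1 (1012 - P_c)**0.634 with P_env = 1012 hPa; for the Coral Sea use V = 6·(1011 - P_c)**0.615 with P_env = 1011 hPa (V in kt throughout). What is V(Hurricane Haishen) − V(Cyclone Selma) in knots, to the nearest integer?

-29 kt

Hurricane Haishen: ΔP = 68; V ≈ 6.1 × 68^0.634 ≈ 88.54 kt.
Cyclone Selma: ΔP = 126; V ≈ 6 × 126^0.615 ≈ 117.46 kt.
Difference ≈ 88.54 − 117.46 = -28.92 → -29 kt.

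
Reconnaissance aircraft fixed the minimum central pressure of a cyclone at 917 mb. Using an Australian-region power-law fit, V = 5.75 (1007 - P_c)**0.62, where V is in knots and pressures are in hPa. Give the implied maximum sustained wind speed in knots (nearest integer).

94 kt

ΔP = 1007 − 917 = 90 mb.
90^0.62 ≈ 16.279.
V ≈ 5.75 × 16.279 ≈ 93.6 kt.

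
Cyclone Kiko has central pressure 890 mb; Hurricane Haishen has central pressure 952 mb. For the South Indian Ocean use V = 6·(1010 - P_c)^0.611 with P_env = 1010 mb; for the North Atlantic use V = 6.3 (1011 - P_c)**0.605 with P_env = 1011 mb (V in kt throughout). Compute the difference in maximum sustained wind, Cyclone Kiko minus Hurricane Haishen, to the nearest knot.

38 kt

Cyclone Kiko: ΔP = 120; V ≈ 6 × 120^0.611 ≈ 111.82 kt.
Hurricane Haishen: ΔP = 59; V ≈ 6.3 × 59^0.605 ≈ 74.25 kt.
Difference ≈ 111.82 − 74.25 = 37.57 → 38 kt.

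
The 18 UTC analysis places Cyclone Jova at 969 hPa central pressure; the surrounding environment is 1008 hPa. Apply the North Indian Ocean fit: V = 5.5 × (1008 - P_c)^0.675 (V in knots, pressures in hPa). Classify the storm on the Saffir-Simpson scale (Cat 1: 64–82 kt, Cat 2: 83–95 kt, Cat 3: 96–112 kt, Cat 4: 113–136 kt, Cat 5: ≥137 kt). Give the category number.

1

ΔP = 1008 − 969 = 39 hPa.
V ≈ 5.5 × 39^0.675 = 5.5 × 11.86 ≈ 65 kt.
65 kt falls in the Category 1 band.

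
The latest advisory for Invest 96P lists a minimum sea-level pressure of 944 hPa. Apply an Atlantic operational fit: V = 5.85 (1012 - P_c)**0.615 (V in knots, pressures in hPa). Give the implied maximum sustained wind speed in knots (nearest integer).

78 kt

ΔP = 1012 − 944 = 68 hPa.
68^0.615 ≈ 13.397.
V ≈ 5.85 × 13.397 ≈ 78.4 kt.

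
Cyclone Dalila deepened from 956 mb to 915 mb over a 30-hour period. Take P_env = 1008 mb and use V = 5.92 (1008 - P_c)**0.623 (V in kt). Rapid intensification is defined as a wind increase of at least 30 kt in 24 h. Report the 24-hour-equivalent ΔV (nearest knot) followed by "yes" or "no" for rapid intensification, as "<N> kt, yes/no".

V₁: ΔP = 52, V ≈ 5.92 × 52^0.623 ≈ 69.41 kt.
V₂: ΔP = 93, V ≈ 5.92 × 93^0.623 ≈ 99.70 kt.
ΔV over 30 h = 30.29 kt → 24 h equivalent = 30.29 × 24/30 ≈ 24.23 kt.
24 kt < 30 kt ⇒ not rapid intensification.

24 kt, no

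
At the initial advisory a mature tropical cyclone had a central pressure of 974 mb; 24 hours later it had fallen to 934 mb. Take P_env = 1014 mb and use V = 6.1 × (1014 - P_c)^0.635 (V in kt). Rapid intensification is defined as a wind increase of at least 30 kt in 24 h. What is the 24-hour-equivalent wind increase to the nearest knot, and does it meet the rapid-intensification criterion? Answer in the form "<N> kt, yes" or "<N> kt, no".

35 kt, yes

V₁: ΔP = 40, V ≈ 6.1 × 40^0.635 ≈ 63.48 kt.
V₂: ΔP = 80, V ≈ 6.1 × 80^0.635 ≈ 98.58 kt.
ΔV over 24 h = 35.10 kt → 24 h equivalent = 35.10 × 24/24 ≈ 35.10 kt.
35 kt ≥ 30 kt ⇒ rapid intensification.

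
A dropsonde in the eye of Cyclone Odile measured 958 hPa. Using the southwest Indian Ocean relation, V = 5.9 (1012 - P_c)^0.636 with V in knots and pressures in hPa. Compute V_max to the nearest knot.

75 kt

ΔP = 1012 − 958 = 54 hPa.
54^0.636 ≈ 12.642.
V ≈ 5.9 × 12.642 ≈ 74.6 kt.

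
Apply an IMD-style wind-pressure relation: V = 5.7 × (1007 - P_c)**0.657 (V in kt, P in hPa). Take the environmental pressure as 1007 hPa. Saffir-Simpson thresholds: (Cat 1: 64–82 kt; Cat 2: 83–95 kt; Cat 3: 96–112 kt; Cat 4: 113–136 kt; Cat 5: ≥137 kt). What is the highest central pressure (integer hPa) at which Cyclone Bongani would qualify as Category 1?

967 hPa

Category 1 begins at V = 64 kt.
Required ΔP = (64/5.7)^(1/0.657) = 11.228^1.522 ≈ 39.69 hPa.
P_c ≤ 1007 − 39.69 = 967.31, so the highest integer P_c is 967 hPa.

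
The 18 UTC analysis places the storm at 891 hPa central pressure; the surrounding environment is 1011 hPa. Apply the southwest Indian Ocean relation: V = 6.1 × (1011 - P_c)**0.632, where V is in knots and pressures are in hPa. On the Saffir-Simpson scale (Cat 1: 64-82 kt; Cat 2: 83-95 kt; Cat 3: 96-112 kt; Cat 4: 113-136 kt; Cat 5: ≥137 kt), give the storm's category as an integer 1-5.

4

ΔP = 1011 − 891 = 120 hPa.
V ≈ 6.1 × 120^0.632 = 6.1 × 20.61 ≈ 126 kt.
126 kt falls in the Category 4 band.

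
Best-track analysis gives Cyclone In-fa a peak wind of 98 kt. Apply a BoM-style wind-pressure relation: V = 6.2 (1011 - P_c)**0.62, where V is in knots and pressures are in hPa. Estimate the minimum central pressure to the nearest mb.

ΔP = (V / 6.2)^(1/0.62) = (98/6.2)^1.613.
98/6.2 = 15.806; 15.806^1.613 ≈ 85.82 mb.
P_c = 1011 − 85.82 = 925.18 ≈ 925 mb.

925 mb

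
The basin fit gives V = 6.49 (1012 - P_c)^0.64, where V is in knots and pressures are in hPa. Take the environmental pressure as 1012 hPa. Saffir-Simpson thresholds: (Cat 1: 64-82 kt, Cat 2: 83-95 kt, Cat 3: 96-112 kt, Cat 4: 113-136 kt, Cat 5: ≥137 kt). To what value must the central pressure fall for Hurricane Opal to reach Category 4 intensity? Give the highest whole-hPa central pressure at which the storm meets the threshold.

925 hPa

Category 4 begins at V = 113 kt.
Required ΔP = (113/6.49)^(1/0.64) = 17.411^1.562 ≈ 86.86 hPa.
P_c ≤ 1012 − 86.86 = 925.14, so the highest integer P_c is 925 hPa.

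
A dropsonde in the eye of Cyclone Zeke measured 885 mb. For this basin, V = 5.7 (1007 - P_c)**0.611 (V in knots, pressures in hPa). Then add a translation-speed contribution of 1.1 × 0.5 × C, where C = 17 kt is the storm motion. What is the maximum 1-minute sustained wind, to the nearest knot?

ΔP = 1007 − 885 = 122 mb.
122^0.611 ≈ 18.826.
V ≈ 5.7 × 18.826 ≈ 107.3 kt.
Translation term: 1.1 × 0.5 × 17 = 9.35 kt.
Corrected V ≈ 116.65 kt → 117 kt.

117 kt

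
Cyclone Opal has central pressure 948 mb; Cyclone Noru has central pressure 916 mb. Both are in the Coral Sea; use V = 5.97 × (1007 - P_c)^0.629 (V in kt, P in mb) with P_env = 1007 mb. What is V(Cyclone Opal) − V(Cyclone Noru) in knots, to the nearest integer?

Cyclone Opal: ΔP = 59; V ≈ 5.97 × 59^0.629 ≈ 77.60 kt.
Cyclone Noru: ΔP = 91; V ≈ 5.97 × 91^0.629 ≈ 101.91 kt.
Difference ≈ 77.60 − 101.91 = -24.31 → -24 kt.

-24 kt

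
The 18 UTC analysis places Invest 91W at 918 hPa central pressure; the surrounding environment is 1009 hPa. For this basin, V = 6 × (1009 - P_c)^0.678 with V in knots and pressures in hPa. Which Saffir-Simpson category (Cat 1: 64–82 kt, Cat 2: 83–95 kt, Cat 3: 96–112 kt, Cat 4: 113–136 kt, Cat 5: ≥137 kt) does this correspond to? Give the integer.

4

ΔP = 1009 − 918 = 91 hPa.
V ≈ 6 × 91^0.678 = 6 × 21.29 ≈ 128 kt.
128 kt falls in the Category 4 band.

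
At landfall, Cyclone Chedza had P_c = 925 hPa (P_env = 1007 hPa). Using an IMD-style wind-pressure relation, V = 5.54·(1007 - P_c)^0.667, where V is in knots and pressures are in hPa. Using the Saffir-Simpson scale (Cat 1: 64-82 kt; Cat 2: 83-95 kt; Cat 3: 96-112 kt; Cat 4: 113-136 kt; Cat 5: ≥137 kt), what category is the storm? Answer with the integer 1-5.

3

ΔP = 1007 − 925 = 82 hPa.
V ≈ 5.54 × 82^0.667 = 5.54 × 18.90 ≈ 105 kt.
105 kt falls in the Category 3 band.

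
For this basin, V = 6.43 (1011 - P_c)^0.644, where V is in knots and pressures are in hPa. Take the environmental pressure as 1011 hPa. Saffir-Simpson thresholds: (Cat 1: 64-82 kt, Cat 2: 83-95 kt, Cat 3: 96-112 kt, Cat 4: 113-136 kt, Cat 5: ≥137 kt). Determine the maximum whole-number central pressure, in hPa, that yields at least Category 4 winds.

Category 4 begins at V = 113 kt.
Required ΔP = (113/6.43)^(1/0.644) = 17.574^1.553 ≈ 85.71 hPa.
P_c ≤ 1011 − 85.71 = 925.29, so the highest integer P_c is 925 hPa.

925 hPa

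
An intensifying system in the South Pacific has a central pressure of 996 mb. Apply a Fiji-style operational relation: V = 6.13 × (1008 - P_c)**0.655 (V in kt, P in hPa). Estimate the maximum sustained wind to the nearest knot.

31 kt

ΔP = 1008 − 996 = 12 mb.
12^0.655 ≈ 5.092.
V ≈ 6.13 × 5.092 ≈ 31.2 kt.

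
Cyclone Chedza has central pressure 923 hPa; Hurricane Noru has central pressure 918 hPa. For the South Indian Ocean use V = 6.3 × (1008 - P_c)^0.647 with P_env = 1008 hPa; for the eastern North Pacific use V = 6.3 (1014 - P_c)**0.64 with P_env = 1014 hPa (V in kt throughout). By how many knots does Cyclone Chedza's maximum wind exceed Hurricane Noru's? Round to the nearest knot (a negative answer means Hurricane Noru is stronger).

-5 kt

Cyclone Chedza: ΔP = 85; V ≈ 6.3 × 85^0.647 ≈ 111.60 kt.
Hurricane Noru: ΔP = 96; V ≈ 6.3 × 96^0.64 ≈ 116.95 kt.
Difference ≈ 111.60 − 116.95 = -5.35 → -5 kt.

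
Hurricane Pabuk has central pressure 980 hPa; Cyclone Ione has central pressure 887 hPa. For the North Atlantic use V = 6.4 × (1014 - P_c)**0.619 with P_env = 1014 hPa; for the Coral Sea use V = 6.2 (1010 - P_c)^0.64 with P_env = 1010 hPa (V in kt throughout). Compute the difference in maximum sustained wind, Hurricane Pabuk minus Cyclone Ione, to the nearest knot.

Hurricane Pabuk: ΔP = 34; V ≈ 6.4 × 34^0.619 ≈ 56.78 kt.
Cyclone Ione: ΔP = 123; V ≈ 6.2 × 123^0.64 ≈ 134.87 kt.
Difference ≈ 56.78 − 134.87 = -78.09 → -78 kt.

-78 kt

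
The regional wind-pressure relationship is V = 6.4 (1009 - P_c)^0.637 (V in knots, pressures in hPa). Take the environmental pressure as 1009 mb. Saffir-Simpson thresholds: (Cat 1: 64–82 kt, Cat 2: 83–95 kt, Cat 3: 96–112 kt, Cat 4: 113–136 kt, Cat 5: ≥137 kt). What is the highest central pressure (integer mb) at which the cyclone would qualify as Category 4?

918 mb

Category 4 begins at V = 113 kt.
Required ΔP = (113/6.4)^(1/0.637) = 17.656^1.570 ≈ 90.67 mb.
P_c ≤ 1009 − 90.67 = 918.33, so the highest integer P_c is 918 mb.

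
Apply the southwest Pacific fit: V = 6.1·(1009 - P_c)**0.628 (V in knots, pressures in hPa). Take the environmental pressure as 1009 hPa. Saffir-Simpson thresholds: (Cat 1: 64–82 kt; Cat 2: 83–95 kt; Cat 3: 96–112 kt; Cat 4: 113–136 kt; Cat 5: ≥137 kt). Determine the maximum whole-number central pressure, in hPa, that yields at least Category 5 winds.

867 hPa

Category 5 begins at V = 137 kt.
Required ΔP = (137/6.1)^(1/0.628) = 22.459^1.592 ≈ 141.87 hPa.
P_c ≤ 1009 − 141.87 = 867.13, so the highest integer P_c is 867 hPa.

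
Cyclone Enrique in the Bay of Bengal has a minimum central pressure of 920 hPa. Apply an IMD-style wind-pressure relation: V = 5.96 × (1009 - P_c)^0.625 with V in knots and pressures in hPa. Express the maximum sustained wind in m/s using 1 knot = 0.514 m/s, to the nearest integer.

51 m/s

ΔP = 1009 − 920 = 89 hPa.
V ≈ 5.96 × 89^0.625 = 5.96 × 16.534 ≈ 98.541 kt.
98.541 × 0.514 ≈ 50.65 m/s → 51 m/s.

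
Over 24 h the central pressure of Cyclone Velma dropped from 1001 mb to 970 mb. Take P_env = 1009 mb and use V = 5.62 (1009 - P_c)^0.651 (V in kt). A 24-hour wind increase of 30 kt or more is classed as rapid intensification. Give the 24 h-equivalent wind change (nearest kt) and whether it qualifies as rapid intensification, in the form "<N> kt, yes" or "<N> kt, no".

V₁: ΔP = 8, V ≈ 5.62 × 8^0.651 ≈ 21.76 kt.
V₂: ΔP = 39, V ≈ 5.62 × 39^0.651 ≈ 61.03 kt.
ΔV over 24 h = 39.27 kt → 24 h equivalent = 39.27 × 24/24 ≈ 39.27 kt.
39 kt ≥ 30 kt ⇒ rapid intensification.

39 kt, yes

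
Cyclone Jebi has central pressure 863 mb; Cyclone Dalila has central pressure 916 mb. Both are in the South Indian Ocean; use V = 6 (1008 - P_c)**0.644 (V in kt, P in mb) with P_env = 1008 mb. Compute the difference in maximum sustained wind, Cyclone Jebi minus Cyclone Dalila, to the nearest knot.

38 kt

Cyclone Jebi: ΔP = 145; V ≈ 6 × 145^0.644 ≈ 147.94 kt.
Cyclone Dalila: ΔP = 92; V ≈ 6 × 92^0.644 ≈ 110.36 kt.
Difference ≈ 147.94 − 110.36 = 37.58 → 38 kt.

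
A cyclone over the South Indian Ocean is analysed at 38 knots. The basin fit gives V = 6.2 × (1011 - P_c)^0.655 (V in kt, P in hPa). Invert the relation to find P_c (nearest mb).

ΔP = (V / 6.2)^(1/0.655) = (38/6.2)^1.527.
38/6.2 = 6.129; 6.129^1.527 ≈ 15.93 mb.
P_c = 1011 − 15.93 = 995.07 ≈ 995 mb.

995 mb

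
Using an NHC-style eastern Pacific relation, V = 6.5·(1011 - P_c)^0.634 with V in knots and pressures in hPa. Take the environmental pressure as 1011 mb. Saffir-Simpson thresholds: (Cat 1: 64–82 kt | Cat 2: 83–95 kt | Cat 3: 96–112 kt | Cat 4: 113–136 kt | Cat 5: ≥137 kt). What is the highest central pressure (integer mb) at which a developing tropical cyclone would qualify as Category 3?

Category 3 begins at V = 96 kt.
Required ΔP = (96/6.5)^(1/0.634) = 14.769^1.577 ≈ 69.89 mb.
P_c ≤ 1011 − 69.89 = 941.11, so the highest integer P_c is 941 mb.

941 mb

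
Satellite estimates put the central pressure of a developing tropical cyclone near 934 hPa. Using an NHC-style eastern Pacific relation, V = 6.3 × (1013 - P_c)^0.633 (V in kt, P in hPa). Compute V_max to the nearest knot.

ΔP = 1013 − 934 = 79 hPa.
79^0.633 ≈ 15.893.
V ≈ 6.3 × 15.893 ≈ 100.1 kt.

100 kt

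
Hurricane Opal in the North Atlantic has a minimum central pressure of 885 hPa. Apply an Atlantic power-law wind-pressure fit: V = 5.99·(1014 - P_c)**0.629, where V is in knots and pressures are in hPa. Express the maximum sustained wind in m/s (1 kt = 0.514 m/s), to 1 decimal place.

ΔP = 1014 − 885 = 129 hPa.
V ≈ 5.99 × 129^0.629 = 5.99 × 21.260 ≈ 127.347 kt.
127.347 × 0.514 ≈ 65.46 m/s → 65.5 m/s.

65.5 m/s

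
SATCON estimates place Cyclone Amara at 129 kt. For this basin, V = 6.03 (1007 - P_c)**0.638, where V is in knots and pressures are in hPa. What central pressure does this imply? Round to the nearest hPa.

ΔP = (V / 6.03)^(1/0.638) = (129/6.03)^1.567.
129/6.03 = 21.393; 21.393^1.567 ≈ 121.64 hPa.
P_c = 1007 − 121.64 = 885.36 ≈ 885 hPa.

885 hPa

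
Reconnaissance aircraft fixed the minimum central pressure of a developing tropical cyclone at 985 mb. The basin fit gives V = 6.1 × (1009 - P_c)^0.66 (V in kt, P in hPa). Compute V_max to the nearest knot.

ΔP = 1009 − 985 = 24 mb.
24^0.66 ≈ 8.146.
V ≈ 6.1 × 8.146 ≈ 49.7 kt.

50 kt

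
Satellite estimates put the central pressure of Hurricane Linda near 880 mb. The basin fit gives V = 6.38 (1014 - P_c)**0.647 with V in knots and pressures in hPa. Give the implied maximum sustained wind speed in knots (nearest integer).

ΔP = 1014 − 880 = 134 mb.
134^0.647 ≈ 23.781.
V ≈ 6.38 × 23.781 ≈ 151.7 kt.

152 kt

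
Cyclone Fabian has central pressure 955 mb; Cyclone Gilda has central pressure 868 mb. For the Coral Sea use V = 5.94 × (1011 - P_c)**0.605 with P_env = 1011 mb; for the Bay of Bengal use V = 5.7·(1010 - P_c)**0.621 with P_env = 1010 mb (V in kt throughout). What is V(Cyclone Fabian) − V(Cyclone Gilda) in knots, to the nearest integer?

Cyclone Fabian: ΔP = 56; V ≈ 5.94 × 56^0.605 ≈ 67.83 kt.
Cyclone Gilda: ΔP = 142; V ≈ 5.7 × 142^0.621 ≈ 123.72 kt.
Difference ≈ 67.83 − 123.72 = -55.89 → -56 kt.

-56 kt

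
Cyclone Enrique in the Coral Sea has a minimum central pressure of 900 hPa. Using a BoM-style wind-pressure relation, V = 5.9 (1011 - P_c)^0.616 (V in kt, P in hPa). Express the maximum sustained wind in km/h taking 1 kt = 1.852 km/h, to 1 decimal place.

198.8 km/h

ΔP = 1011 − 900 = 111 hPa.
V ≈ 5.9 × 111^0.616 = 5.9 × 18.194 ≈ 107.342 kt.
107.342 × 1.852 ≈ 198.80 km/h → 198.8 km/h.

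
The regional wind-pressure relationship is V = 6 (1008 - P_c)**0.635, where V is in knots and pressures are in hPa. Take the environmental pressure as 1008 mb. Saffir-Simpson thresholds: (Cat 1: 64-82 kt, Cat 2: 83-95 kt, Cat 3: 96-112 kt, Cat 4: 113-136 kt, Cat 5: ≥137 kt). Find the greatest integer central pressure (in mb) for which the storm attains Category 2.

945 mb

Category 2 begins at V = 83 kt.
Required ΔP = (83/6)^(1/0.635) = 13.833^1.575 ≈ 62.62 mb.
P_c ≤ 1008 − 62.62 = 945.38, so the highest integer P_c is 945 mb.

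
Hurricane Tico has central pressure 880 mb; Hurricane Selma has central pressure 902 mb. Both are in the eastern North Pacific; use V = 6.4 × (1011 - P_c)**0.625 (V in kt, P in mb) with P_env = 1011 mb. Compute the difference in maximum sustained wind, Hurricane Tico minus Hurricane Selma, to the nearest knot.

15 kt

Hurricane Tico: ΔP = 131; V ≈ 6.4 × 131^0.625 ≈ 134.73 kt.
Hurricane Selma: ΔP = 109; V ≈ 6.4 × 109^0.625 ≈ 120.11 kt.
Difference ≈ 134.73 − 120.11 = 14.62 → 15 kt.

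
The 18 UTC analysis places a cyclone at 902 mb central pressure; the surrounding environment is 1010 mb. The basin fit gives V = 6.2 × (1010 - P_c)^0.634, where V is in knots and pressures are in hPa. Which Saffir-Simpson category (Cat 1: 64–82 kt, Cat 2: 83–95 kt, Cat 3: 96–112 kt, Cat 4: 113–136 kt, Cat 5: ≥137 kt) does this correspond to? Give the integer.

ΔP = 1010 − 902 = 108 mb.
V ≈ 6.2 × 108^0.634 = 6.2 × 19.46 ≈ 121 kt.
121 kt falls in the Category 4 band.

4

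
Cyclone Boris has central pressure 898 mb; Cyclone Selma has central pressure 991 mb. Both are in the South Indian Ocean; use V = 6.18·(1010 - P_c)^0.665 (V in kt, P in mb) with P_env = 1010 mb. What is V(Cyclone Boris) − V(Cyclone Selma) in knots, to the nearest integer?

Cyclone Boris: ΔP = 112; V ≈ 6.18 × 112^0.665 ≈ 142.47 kt.
Cyclone Selma: ΔP = 19; V ≈ 6.18 × 19^0.665 ≈ 43.79 kt.
Difference ≈ 142.47 − 43.79 = 98.68 → 99 kt.

99 kt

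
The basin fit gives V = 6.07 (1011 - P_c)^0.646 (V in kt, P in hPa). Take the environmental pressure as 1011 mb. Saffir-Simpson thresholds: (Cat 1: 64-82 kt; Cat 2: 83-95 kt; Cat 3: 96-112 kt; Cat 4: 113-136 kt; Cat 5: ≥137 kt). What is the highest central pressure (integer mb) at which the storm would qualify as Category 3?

Category 3 begins at V = 96 kt.
Required ΔP = (96/6.07)^(1/0.646) = 15.815^1.548 ≈ 71.81 mb.
P_c ≤ 1011 − 71.81 = 939.19, so the highest integer P_c is 939 mb.

939 mb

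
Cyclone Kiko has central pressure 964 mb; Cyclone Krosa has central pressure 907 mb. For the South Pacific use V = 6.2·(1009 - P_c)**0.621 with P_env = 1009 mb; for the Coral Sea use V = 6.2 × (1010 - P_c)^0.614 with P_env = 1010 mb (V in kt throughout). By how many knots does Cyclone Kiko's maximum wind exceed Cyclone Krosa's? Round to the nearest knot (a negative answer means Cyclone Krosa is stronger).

-41 kt

Cyclone Kiko: ΔP = 45; V ≈ 6.2 × 45^0.621 ≈ 65.92 kt.
Cyclone Krosa: ΔP = 103; V ≈ 6.2 × 103^0.614 ≈ 106.73 kt.
Difference ≈ 65.92 − 106.73 = -40.81 → -41 kt.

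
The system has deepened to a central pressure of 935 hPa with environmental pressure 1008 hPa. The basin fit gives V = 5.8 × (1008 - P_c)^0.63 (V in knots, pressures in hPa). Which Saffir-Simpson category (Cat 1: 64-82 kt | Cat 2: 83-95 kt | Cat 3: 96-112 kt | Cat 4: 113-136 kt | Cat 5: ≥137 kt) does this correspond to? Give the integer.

ΔP = 1008 − 935 = 73 hPa.
V ≈ 5.8 × 73^0.63 = 5.8 × 14.92 ≈ 87 kt.
87 kt falls in the Category 2 band.

2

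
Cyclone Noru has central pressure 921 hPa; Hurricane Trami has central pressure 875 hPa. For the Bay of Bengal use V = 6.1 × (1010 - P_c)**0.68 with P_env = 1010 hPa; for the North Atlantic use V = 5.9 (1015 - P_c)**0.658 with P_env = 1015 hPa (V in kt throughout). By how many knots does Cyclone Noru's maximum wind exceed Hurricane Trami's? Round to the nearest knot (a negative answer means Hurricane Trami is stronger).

-23 kt

Cyclone Noru: ΔP = 89; V ≈ 6.1 × 89^0.68 ≈ 129.10 kt.
Hurricane Trami: ΔP = 140; V ≈ 5.9 × 140^0.658 ≈ 152.41 kt.
Difference ≈ 129.10 − 152.41 = -23.31 → -23 kt.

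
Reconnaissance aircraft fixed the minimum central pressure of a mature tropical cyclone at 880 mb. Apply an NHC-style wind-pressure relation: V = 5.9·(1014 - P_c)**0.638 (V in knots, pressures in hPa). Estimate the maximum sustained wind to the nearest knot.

ΔP = 1014 − 880 = 134 mb.
134^0.638 ≈ 22.756.
V ≈ 5.9 × 22.756 ≈ 134.3 kt.

134 kt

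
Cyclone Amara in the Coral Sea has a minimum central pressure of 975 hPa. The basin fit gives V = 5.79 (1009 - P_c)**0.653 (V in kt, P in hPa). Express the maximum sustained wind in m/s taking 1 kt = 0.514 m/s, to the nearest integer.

30 m/s

ΔP = 1009 − 975 = 34 hPa.
V ≈ 5.79 × 34^0.653 = 5.79 × 10.001 ≈ 57.907 kt.
57.907 × 0.514 ≈ 29.76 m/s → 30 m/s.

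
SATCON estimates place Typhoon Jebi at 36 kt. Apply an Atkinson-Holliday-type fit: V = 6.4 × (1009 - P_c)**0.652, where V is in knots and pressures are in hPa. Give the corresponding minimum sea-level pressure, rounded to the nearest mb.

ΔP = (V / 6.4)^(1/0.652) = (36/6.4)^1.534.
36/6.4 = 5.625; 5.625^1.534 ≈ 14.14 mb.
P_c = 1009 − 14.14 = 994.86 ≈ 995 mb.

995 mb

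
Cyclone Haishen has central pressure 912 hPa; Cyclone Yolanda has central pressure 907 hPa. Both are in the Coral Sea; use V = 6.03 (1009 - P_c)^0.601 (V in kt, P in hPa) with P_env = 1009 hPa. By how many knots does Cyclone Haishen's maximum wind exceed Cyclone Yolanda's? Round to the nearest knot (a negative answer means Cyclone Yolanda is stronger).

-3 kt

Cyclone Haishen: ΔP = 97; V ≈ 6.03 × 97^0.601 ≈ 94.27 kt.
Cyclone Yolanda: ΔP = 102; V ≈ 6.03 × 102^0.601 ≈ 97.16 kt.
Difference ≈ 94.27 − 97.16 = -2.89 → -3 kt.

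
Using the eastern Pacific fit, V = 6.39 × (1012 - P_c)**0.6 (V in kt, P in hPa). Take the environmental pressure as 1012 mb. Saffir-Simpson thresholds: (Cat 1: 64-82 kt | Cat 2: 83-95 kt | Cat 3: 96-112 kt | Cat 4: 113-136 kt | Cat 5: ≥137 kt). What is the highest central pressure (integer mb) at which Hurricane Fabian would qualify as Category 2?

Category 2 begins at V = 83 kt.
Required ΔP = (83/6.39)^(1/0.6) = 12.989^1.667 ≈ 71.77 mb.
P_c ≤ 1012 − 71.77 = 940.23, so the highest integer P_c is 940 mb.

940 mb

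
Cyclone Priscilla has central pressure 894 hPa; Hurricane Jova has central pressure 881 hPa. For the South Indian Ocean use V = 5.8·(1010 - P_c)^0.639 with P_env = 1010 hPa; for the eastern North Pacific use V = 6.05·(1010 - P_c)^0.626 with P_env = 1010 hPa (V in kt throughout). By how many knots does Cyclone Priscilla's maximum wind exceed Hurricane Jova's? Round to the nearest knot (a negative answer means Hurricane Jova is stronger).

-6 kt

Cyclone Priscilla: ΔP = 116; V ≈ 5.8 × 116^0.639 ≈ 120.95 kt.
Hurricane Jova: ΔP = 129; V ≈ 6.05 × 129^0.626 ≈ 126.76 kt.
Difference ≈ 120.95 − 126.76 = -5.81 → -6 kt.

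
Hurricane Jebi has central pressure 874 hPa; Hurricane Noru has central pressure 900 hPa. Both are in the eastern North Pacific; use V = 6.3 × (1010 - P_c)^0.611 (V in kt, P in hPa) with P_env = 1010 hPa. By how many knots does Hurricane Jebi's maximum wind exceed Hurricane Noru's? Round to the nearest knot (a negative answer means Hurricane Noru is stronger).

15 kt

Hurricane Jebi: ΔP = 136; V ≈ 6.3 × 136^0.611 ≈ 126.75 kt.
Hurricane Noru: ΔP = 110; V ≈ 6.3 × 110^0.611 ≈ 111.33 kt.
Difference ≈ 126.75 − 111.33 = 15.42 → 15 kt.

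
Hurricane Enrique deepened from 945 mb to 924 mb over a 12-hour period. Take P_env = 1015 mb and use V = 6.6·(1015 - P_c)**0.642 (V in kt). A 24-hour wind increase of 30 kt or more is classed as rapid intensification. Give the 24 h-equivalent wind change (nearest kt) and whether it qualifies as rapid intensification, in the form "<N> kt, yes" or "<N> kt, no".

V₁: ΔP = 70, V ≈ 6.6 × 70^0.642 ≈ 100.95 kt.
V₂: ΔP = 91, V ≈ 6.6 × 91^0.642 ≈ 119.47 kt.
ΔV over 12 h = 18.52 kt → 24 h equivalent = 18.52 × 24/12 ≈ 37.04 kt.
37 kt ≥ 30 kt ⇒ rapid intensification.

37 kt, yes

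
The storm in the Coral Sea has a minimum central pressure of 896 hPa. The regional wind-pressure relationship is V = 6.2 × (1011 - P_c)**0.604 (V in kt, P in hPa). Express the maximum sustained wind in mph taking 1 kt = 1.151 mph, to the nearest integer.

ΔP = 1011 − 896 = 115 hPa.
V ≈ 6.2 × 115^0.604 = 6.2 × 17.566 ≈ 108.906 kt.
108.906 × 1.151 ≈ 125.35 mph → 125 mph.

125 mph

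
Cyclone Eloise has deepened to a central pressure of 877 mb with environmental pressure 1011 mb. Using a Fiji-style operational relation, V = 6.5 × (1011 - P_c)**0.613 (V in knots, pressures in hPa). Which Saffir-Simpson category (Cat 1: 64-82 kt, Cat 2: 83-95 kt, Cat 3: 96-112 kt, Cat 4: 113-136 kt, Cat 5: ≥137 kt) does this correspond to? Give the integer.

4

ΔP = 1011 − 877 = 134 mb.
V ≈ 6.5 × 134^0.613 = 6.5 × 20.13 ≈ 131 kt.
131 kt falls in the Category 4 band.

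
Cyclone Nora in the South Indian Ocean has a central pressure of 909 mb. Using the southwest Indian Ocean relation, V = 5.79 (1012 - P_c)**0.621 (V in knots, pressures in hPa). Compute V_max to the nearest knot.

ΔP = 1012 − 909 = 103 mb.
103^0.621 ≈ 17.782.
V ≈ 5.79 × 17.782 ≈ 103.0 kt.

103 kt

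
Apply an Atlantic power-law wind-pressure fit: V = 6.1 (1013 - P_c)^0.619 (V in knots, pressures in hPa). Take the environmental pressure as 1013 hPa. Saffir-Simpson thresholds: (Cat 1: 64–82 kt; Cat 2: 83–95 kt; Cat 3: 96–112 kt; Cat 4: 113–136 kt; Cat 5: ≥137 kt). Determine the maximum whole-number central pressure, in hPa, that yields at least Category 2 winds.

Category 2 begins at V = 83 kt.
Required ΔP = (83/6.1)^(1/0.619) = 13.607^1.616 ≈ 67.85 hPa.
P_c ≤ 1013 − 67.85 = 945.15, so the highest integer P_c is 945 hPa.

945 hPa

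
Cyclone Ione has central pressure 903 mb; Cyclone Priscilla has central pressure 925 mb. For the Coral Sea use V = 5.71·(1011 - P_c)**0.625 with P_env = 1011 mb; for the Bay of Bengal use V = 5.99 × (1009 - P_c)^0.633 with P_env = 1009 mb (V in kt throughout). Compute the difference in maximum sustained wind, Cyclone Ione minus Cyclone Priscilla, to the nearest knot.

8 kt

Cyclone Ione: ΔP = 108; V ≈ 5.71 × 108^0.625 ≈ 106.54 kt.
Cyclone Priscilla: ΔP = 84; V ≈ 5.99 × 84^0.633 ≈ 98.97 kt.
Difference ≈ 106.54 − 98.97 = 7.57 → 8 kt.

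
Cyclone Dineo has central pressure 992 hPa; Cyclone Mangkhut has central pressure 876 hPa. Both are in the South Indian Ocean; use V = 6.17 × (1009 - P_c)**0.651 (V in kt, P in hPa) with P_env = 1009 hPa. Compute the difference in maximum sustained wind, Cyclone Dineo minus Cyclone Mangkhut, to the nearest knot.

-110 kt

Cyclone Dineo: ΔP = 17; V ≈ 6.17 × 17^0.651 ≈ 39.02 kt.
Cyclone Mangkhut: ΔP = 133; V ≈ 6.17 × 133^0.651 ≈ 148.91 kt.
Difference ≈ 39.02 − 148.91 = -109.89 → -110 kt.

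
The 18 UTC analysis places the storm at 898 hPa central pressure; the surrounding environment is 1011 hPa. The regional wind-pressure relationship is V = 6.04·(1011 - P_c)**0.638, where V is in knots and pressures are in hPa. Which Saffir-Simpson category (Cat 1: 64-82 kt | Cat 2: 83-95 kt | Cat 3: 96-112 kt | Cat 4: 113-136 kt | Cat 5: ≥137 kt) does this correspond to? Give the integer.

ΔP = 1011 − 898 = 113 hPa.
V ≈ 6.04 × 113^0.638 = 6.04 × 20.41 ≈ 123 kt.
123 kt falls in the Category 4 band.

4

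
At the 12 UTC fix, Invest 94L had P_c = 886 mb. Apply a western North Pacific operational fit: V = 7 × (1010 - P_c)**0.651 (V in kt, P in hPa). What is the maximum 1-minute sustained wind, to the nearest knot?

ΔP = 1010 − 886 = 124 mb.
124^0.651 ≈ 23.058.
V ≈ 7 × 23.058 ≈ 161.4 kt.

161 kt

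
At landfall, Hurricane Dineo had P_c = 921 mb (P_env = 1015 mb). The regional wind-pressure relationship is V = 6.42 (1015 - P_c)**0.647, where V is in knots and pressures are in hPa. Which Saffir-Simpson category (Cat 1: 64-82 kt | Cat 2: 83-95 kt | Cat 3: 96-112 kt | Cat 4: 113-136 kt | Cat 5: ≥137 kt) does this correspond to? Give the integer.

4

ΔP = 1015 − 921 = 94 mb.
V ≈ 6.42 × 94^0.647 = 6.42 × 18.91 ≈ 121 kt.
121 kt falls in the Category 4 band.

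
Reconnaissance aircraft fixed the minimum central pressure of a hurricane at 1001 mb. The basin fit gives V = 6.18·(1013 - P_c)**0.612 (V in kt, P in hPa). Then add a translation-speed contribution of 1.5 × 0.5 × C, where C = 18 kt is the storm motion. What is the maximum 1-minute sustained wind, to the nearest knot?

ΔP = 1013 − 1001 = 12 mb.
12^0.612 ≈ 4.576.
V ≈ 6.18 × 4.576 ≈ 28.3 kt.
Translation term: 1.5 × 0.5 × 18 = 13.5 kt.
Corrected V ≈ 41.8 kt → 42 kt.

42 kt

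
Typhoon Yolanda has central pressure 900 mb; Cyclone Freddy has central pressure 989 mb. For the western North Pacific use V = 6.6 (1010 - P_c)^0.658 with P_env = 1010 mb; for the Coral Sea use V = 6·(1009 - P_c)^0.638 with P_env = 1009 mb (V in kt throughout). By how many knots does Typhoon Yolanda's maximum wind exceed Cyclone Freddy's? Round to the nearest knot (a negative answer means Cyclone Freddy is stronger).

105 kt

Typhoon Yolanda: ΔP = 110; V ≈ 6.6 × 110^0.658 ≈ 145.47 kt.
Cyclone Freddy: ΔP = 20; V ≈ 6 × 20^0.638 ≈ 40.57 kt.
Difference ≈ 145.47 − 40.57 = 104.90 → 105 kt.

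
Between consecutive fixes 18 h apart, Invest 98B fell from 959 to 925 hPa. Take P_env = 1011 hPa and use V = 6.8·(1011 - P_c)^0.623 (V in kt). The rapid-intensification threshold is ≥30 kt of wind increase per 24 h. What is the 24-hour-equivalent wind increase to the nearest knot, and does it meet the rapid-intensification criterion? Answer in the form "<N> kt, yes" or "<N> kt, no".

V₁: ΔP = 52, V ≈ 6.8 × 52^0.623 ≈ 79.72 kt.
V₂: ΔP = 86, V ≈ 6.8 × 86^0.623 ≈ 109.07 kt.
ΔV over 18 h = 29.35 kt → 24 h equivalent = 29.35 × 24/18 ≈ 39.13 kt.
39 kt ≥ 30 kt ⇒ rapid intensification.

39 kt, yes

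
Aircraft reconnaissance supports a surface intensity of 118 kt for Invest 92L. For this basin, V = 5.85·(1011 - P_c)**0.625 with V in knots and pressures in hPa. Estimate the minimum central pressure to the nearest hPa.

ΔP = (V / 5.85)^(1/0.625) = (118/5.85)^1.600.
118/5.85 = 20.171; 20.171^1.600 ≈ 122.34 hPa.
P_c = 1011 − 122.34 = 888.66 ≈ 889 hPa.

889 hPa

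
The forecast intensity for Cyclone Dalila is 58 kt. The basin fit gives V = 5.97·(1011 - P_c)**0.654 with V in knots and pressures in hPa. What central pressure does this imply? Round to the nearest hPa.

ΔP = (V / 5.97)^(1/0.654) = (58/5.97)^1.529.
58/5.97 = 9.715; 9.715^1.529 ≈ 32.35 hPa.
P_c = 1011 − 32.35 = 978.65 ≈ 979 hPa.

979 hPa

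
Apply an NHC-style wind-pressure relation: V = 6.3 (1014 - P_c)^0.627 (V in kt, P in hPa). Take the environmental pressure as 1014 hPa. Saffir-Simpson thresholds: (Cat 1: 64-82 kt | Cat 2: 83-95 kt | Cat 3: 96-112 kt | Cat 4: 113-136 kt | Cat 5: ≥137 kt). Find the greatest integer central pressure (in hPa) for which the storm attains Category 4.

914 hPa

Category 4 begins at V = 113 kt.
Required ΔP = (113/6.3)^(1/0.627) = 17.937^1.595 ≈ 99.90 hPa.
P_c ≤ 1014 − 99.90 = 914.10, so the highest integer P_c is 914 hPa.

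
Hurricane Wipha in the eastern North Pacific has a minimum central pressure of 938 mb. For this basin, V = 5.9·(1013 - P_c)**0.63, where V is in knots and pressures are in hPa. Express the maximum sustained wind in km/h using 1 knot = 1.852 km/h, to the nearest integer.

166 km/h

ΔP = 1013 − 938 = 75 mb.
V ≈ 5.9 × 75^0.63 = 5.9 × 15.181 ≈ 89.565 kt.
89.565 × 1.852 ≈ 165.88 km/h → 166 km/h.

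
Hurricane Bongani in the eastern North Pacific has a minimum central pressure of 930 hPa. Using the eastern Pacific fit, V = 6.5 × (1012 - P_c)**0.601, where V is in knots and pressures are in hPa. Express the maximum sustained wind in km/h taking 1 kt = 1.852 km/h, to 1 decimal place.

ΔP = 1012 − 930 = 82 hPa.
V ≈ 6.5 × 82^0.601 = 6.5 × 14.132 ≈ 91.858 kt.
91.858 × 1.852 ≈ 170.12 km/h → 170.1 km/h.

170.1 km/h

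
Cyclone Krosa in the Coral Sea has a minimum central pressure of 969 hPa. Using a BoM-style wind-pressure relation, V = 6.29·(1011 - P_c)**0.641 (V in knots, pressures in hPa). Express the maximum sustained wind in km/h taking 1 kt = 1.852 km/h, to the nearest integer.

128 km/h

ΔP = 1011 − 969 = 42 hPa.
V ≈ 6.29 × 42^0.641 = 6.29 × 10.977 ≈ 69.048 kt.
69.048 × 1.852 ≈ 127.88 km/h → 128 km/h.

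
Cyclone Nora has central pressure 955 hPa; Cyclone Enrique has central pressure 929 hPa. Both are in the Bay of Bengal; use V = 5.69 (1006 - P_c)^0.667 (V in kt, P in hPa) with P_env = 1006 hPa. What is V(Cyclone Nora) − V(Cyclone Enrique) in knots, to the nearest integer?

-25 kt

Cyclone Nora: ΔP = 51; V ≈ 5.69 × 51^0.667 ≈ 78.35 kt.
Cyclone Enrique: ΔP = 77; V ≈ 5.69 × 77^0.667 ≈ 103.13 kt.
Difference ≈ 78.35 − 103.13 = -24.78 → -25 kt.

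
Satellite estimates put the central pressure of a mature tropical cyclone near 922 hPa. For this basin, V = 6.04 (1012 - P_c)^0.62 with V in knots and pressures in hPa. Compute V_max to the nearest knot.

98 kt

ΔP = 1012 − 922 = 90 hPa.
90^0.62 ≈ 16.279.
V ≈ 6.04 × 16.279 ≈ 98.3 kt.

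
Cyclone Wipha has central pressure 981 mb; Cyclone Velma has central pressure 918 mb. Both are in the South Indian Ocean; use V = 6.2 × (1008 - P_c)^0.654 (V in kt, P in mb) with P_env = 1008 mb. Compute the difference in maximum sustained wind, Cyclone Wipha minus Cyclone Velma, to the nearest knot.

-64 kt

Cyclone Wipha: ΔP = 27; V ≈ 6.2 × 27^0.654 ≈ 53.52 kt.
Cyclone Velma: ΔP = 90; V ≈ 6.2 × 90^0.654 ≈ 117.62 kt.
Difference ≈ 53.52 − 117.62 = -64.10 → -64 kt.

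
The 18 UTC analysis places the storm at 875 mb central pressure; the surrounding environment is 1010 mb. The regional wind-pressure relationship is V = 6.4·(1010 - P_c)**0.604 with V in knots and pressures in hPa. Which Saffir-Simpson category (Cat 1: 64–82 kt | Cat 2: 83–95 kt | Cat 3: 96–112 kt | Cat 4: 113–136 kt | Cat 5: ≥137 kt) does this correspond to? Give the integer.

4

ΔP = 1010 − 875 = 135 mb.
V ≈ 6.4 × 135^0.604 = 6.4 × 19.35 ≈ 124 kt.
124 kt falls in the Category 4 band.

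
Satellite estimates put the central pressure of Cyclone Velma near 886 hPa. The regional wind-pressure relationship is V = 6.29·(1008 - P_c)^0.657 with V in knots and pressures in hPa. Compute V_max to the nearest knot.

ΔP = 1008 − 886 = 122 hPa.
122^0.657 ≈ 23.482.
V ≈ 6.29 × 23.482 ≈ 147.7 kt.

148 kt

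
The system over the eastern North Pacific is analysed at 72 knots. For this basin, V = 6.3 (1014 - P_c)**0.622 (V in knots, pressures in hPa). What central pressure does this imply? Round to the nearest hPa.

964 hPa

ΔP = (V / 6.3)^(1/0.622) = (72/6.3)^1.608.
72/6.3 = 11.429; 11.429^1.608 ≈ 50.23 hPa.
P_c = 1014 − 50.23 = 963.77 ≈ 964 hPa.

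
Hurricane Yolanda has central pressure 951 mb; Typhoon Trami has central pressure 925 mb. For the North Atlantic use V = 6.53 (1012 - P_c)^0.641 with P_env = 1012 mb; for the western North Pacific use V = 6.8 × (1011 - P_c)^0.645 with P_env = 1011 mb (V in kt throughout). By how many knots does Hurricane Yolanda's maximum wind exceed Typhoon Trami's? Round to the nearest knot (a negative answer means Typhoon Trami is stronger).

-29 kt

Hurricane Yolanda: ΔP = 61; V ≈ 6.53 × 61^0.641 ≈ 91.06 kt.
Typhoon Trami: ΔP = 86; V ≈ 6.8 × 86^0.645 ≈ 120.30 kt.
Difference ≈ 91.06 − 120.30 = -29.24 → -29 kt.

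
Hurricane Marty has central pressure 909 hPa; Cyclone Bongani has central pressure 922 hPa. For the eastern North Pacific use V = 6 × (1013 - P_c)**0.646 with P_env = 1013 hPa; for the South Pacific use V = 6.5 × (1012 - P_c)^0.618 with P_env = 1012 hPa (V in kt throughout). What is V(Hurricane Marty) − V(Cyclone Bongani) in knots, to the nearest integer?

16 kt

Hurricane Marty: ΔP = 104; V ≈ 6 × 104^0.646 ≈ 120.55 kt.
Cyclone Bongani: ΔP = 90; V ≈ 6.5 × 90^0.618 ≈ 104.87 kt.
Difference ≈ 120.55 − 104.87 = 15.68 → 16 kt.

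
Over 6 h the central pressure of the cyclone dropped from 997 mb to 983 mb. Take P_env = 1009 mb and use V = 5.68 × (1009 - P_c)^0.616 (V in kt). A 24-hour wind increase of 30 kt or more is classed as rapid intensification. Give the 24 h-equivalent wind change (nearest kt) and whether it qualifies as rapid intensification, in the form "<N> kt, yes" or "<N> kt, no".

64 kt, yes

V₁: ΔP = 12, V ≈ 5.68 × 12^0.616 ≈ 26.25 kt.
V₂: ΔP = 26, V ≈ 5.68 × 26^0.616 ≈ 42.26 kt.
ΔV over 6 h = 16.01 kt → 24 h equivalent = 16.01 × 24/6 ≈ 64.04 kt.
64 kt ≥ 30 kt ⇒ rapid intensification.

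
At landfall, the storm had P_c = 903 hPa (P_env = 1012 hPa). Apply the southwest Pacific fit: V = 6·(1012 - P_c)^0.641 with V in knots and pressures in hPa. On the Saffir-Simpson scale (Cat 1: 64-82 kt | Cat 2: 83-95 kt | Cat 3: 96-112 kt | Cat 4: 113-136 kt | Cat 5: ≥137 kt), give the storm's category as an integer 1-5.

ΔP = 1012 − 903 = 109 hPa.
V ≈ 6 × 109^0.641 = 6 × 20.23 ≈ 121 kt.
121 kt falls in the Category 4 band.

4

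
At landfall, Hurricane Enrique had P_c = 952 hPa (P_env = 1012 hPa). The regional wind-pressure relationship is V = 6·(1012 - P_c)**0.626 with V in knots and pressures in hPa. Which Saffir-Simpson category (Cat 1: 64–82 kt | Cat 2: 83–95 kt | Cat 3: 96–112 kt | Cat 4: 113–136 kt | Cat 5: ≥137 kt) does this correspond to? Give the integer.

1

ΔP = 1012 − 952 = 60 hPa.
V ≈ 6 × 60^0.626 = 6 × 12.98 ≈ 78 kt.
78 kt falls in the Category 1 band.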